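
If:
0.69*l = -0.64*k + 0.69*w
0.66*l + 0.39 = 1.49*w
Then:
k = 0.637073863636364 - 1.35582386363636*w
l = 2.25757575757576*w - 0.590909090909091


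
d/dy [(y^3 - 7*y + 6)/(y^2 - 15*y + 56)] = (y^4 - 30*y^3 + 175*y^2 - 12*y - 302)/(y^4 - 30*y^3 + 337*y^2 - 1680*y + 3136)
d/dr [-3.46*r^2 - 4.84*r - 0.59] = -6.92*r - 4.84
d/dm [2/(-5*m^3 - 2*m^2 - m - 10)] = 2*(15*m^2 + 4*m + 1)/(5*m^3 + 2*m^2 + m + 10)^2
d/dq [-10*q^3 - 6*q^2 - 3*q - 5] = -30*q^2 - 12*q - 3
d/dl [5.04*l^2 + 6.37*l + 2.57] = 10.08*l + 6.37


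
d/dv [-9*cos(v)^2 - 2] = 9*sin(2*v)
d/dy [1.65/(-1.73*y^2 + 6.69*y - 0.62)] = (5.709*y - 11.0385)/(1.73*y^2 - 6.69*y + 0.62)^2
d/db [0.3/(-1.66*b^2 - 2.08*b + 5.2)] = (0.996*b + 0.624)/(1.66*b^2 + 2.08*b - 5.2)^2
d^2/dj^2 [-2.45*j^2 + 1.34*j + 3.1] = -4.90000000000000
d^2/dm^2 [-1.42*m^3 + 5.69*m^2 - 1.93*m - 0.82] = 11.38 - 8.52*m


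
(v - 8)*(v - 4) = v^2 - 12*v + 32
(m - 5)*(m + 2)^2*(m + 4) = m^4 + 3*m^3 - 20*m^2 - 84*m - 80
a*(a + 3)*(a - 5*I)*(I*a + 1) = I*a^4 + 6*a^3 + 3*I*a^3 + 18*a^2 - 5*I*a^2 - 15*I*a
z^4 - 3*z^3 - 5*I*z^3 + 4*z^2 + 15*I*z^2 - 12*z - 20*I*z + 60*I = (z - 3)*(z - 5*I)*(z - 2*I)*(z + 2*I)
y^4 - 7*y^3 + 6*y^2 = y^2*(y - 6)*(y - 1)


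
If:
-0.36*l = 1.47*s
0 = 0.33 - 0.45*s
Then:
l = -2.99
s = 0.73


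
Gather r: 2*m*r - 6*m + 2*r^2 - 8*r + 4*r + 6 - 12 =-6*m + 2*r^2 + r*(2*m - 4) - 6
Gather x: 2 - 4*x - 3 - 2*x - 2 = -6*x - 3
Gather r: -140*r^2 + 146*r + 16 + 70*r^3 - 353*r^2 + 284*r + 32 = 70*r^3 - 493*r^2 + 430*r + 48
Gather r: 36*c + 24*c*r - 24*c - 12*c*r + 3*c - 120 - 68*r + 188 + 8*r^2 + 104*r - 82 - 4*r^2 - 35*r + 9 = 15*c + 4*r^2 + r*(12*c + 1) - 5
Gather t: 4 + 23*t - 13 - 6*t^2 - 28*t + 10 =-6*t^2 - 5*t + 1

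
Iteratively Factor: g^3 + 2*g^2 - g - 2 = (g - 1)*(g^2 + 3*g + 2) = (g - 1)*(g + 1)*(g + 2)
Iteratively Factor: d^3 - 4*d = (d)*(d^2 - 4) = d*(d + 2)*(d - 2)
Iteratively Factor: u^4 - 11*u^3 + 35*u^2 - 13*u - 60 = (u + 1)*(u^3 - 12*u^2 + 47*u - 60) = (u - 4)*(u + 1)*(u^2 - 8*u + 15) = (u - 5)*(u - 4)*(u + 1)*(u - 3)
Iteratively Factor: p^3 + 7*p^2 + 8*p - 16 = (p - 1)*(p^2 + 8*p + 16) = (p - 1)*(p + 4)*(p + 4)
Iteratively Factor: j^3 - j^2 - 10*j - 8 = (j + 2)*(j^2 - 3*j - 4) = (j - 4)*(j + 2)*(j + 1)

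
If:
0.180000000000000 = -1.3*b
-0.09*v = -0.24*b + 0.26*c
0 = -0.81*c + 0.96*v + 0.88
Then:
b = -0.14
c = 0.15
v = -0.79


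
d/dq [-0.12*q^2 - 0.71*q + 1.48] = -0.24*q - 0.71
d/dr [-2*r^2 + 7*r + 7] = 7 - 4*r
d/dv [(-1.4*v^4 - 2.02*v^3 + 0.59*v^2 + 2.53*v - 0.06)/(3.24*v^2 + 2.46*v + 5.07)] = (-9.072*v^5 - 16.8768*v^4 - 38.3304*v^3 - 37.47*v^2 + 6.3714*v + 12.9747)/(10.4976*v^4 + 15.9408*v^3 + 38.9052*v^2 + 24.9444*v + 25.7049)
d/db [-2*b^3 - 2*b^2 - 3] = 2*b*(-3*b - 2)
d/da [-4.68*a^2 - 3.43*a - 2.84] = -9.36*a - 3.43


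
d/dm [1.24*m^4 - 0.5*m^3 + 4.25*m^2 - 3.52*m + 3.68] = 4.96*m^3 - 1.5*m^2 + 8.5*m - 3.52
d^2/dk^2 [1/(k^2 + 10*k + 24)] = 2*(-k^2 - 10*k + 4*(k + 5)^2 - 24)/(k^2 + 10*k + 24)^3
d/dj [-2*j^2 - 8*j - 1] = -4*j - 8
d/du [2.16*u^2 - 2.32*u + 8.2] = 4.32*u - 2.32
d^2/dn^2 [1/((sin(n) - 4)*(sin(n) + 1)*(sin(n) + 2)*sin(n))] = (-16*sin(n)^4 + 39*sin(n)^3 + 92*sin(n)^2 - 240*sin(n) - 344 + 232/sin(n) + 352/sin(n)^2 + 128/sin(n)^3)/((sin(n) - 4)^3*(sin(n) + 1)^2*(sin(n) + 2)^3)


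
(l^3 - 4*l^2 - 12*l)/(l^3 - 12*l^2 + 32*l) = (l^2 - 4*l - 12)/(l^2 - 12*l + 32)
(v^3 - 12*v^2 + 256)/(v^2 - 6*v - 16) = (v^2 - 4*v - 32)/(v + 2)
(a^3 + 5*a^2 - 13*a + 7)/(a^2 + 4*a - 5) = (a^2 + 6*a - 7)/(a + 5)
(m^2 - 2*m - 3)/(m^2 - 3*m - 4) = (m - 3)/(m - 4)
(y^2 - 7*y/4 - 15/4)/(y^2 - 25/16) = 4*(y - 3)/(4*y - 5)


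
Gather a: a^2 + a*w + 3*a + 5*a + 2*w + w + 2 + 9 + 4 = a^2 + a*(w + 8) + 3*w + 15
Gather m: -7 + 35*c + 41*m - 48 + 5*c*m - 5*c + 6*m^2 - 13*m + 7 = 30*c + 6*m^2 + m*(5*c + 28) - 48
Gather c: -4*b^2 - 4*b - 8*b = -4*b^2 - 12*b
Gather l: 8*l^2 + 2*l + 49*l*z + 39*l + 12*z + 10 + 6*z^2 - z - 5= 8*l^2 + l*(49*z + 41) + 6*z^2 + 11*z + 5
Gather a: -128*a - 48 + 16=-128*a - 32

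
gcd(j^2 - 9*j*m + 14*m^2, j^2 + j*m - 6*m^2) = j - 2*m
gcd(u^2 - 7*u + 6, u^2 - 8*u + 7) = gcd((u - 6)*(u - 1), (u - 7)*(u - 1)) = u - 1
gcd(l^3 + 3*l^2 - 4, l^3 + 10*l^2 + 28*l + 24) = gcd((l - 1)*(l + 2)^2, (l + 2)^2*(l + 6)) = l^2 + 4*l + 4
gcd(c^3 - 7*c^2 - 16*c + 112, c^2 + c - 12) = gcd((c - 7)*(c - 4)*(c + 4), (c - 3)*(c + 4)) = c + 4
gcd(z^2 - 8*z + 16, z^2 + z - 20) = z - 4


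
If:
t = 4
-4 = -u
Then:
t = 4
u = 4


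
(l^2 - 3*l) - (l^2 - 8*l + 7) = 5*l - 7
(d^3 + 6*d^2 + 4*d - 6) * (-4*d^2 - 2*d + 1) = -4*d^5 - 26*d^4 - 27*d^3 + 22*d^2 + 16*d - 6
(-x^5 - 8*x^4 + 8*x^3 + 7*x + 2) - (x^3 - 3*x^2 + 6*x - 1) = -x^5 - 8*x^4 + 7*x^3 + 3*x^2 + x + 3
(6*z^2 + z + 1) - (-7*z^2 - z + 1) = 13*z^2 + 2*z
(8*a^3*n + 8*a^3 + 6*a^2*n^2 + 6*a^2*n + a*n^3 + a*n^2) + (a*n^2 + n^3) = 8*a^3*n + 8*a^3 + 6*a^2*n^2 + 6*a^2*n + a*n^3 + 2*a*n^2 + n^3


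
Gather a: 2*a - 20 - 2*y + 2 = 2*a - 2*y - 18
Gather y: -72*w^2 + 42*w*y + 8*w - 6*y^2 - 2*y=-72*w^2 + 8*w - 6*y^2 + y*(42*w - 2)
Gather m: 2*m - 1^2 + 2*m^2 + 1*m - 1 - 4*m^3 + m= -4*m^3 + 2*m^2 + 4*m - 2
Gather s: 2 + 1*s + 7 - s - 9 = 0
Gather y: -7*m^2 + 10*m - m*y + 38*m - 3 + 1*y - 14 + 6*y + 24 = -7*m^2 + 48*m + y*(7 - m) + 7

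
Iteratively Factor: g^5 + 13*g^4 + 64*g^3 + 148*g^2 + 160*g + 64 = (g + 1)*(g^4 + 12*g^3 + 52*g^2 + 96*g + 64) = (g + 1)*(g + 4)*(g^3 + 8*g^2 + 20*g + 16) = (g + 1)*(g + 2)*(g + 4)*(g^2 + 6*g + 8) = (g + 1)*(g + 2)^2*(g + 4)*(g + 4)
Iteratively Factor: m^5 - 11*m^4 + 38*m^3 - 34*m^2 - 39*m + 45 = (m - 3)*(m^4 - 8*m^3 + 14*m^2 + 8*m - 15) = (m - 3)*(m + 1)*(m^3 - 9*m^2 + 23*m - 15) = (m - 5)*(m - 3)*(m + 1)*(m^2 - 4*m + 3) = (m - 5)*(m - 3)^2*(m + 1)*(m - 1)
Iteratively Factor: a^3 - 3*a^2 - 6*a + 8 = (a - 4)*(a^2 + a - 2) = (a - 4)*(a - 1)*(a + 2)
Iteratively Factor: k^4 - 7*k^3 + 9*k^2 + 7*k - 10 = (k - 5)*(k^3 - 2*k^2 - k + 2) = (k - 5)*(k - 2)*(k^2 - 1) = (k - 5)*(k - 2)*(k + 1)*(k - 1)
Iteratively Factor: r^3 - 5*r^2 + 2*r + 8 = (r + 1)*(r^2 - 6*r + 8) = (r - 2)*(r + 1)*(r - 4)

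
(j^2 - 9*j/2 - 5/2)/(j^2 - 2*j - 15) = (j + 1/2)/(j + 3)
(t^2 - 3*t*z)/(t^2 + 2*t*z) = (t - 3*z)/(t + 2*z)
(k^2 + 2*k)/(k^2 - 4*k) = (k + 2)/(k - 4)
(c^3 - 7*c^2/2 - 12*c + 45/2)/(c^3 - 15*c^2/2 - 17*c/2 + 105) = (2*c^2 + 3*c - 9)/(2*c^2 - 5*c - 42)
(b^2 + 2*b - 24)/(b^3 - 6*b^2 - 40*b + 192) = 1/(b - 8)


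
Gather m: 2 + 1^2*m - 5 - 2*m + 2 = -m - 1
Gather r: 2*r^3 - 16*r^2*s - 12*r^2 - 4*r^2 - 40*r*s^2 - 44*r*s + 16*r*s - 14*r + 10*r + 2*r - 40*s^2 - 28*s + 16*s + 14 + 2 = 2*r^3 + r^2*(-16*s - 16) + r*(-40*s^2 - 28*s - 2) - 40*s^2 - 12*s + 16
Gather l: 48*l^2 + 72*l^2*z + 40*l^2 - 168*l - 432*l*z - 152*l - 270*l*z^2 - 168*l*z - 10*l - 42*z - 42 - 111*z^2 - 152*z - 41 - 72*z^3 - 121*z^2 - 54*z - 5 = l^2*(72*z + 88) + l*(-270*z^2 - 600*z - 330) - 72*z^3 - 232*z^2 - 248*z - 88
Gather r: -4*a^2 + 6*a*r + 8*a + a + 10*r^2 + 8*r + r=-4*a^2 + 9*a + 10*r^2 + r*(6*a + 9)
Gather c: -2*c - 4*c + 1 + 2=3 - 6*c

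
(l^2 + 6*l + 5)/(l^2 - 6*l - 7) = (l + 5)/(l - 7)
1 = 1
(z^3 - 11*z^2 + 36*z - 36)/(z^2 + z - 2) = (z^3 - 11*z^2 + 36*z - 36)/(z^2 + z - 2)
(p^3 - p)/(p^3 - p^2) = (p + 1)/p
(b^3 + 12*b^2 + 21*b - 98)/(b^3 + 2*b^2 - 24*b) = (b^3 + 12*b^2 + 21*b - 98)/(b*(b^2 + 2*b - 24))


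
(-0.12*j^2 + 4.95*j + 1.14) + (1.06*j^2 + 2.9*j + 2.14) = 0.94*j^2 + 7.85*j + 3.28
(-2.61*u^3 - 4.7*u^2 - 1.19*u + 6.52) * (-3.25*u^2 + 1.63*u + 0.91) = 8.4825*u^5 + 11.0207*u^4 - 6.1686*u^3 - 27.4067*u^2 + 9.5447*u + 5.9332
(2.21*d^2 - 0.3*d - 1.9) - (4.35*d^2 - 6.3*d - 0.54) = -2.14*d^2 + 6.0*d - 1.36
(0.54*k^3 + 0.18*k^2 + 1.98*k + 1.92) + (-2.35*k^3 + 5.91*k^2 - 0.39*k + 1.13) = -1.81*k^3 + 6.09*k^2 + 1.59*k + 3.05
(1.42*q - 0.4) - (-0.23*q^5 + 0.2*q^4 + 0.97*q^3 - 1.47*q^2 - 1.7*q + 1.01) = 0.23*q^5 - 0.2*q^4 - 0.97*q^3 + 1.47*q^2 + 3.12*q - 1.41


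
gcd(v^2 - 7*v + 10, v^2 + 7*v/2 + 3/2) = 1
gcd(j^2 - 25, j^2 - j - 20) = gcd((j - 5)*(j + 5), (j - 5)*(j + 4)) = j - 5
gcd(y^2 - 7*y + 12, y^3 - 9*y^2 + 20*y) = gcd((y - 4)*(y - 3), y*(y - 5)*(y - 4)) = y - 4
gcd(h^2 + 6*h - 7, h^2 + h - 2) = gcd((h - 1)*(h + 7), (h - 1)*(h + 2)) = h - 1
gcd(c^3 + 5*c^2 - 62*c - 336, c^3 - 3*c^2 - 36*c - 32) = c - 8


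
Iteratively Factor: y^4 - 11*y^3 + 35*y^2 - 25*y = (y)*(y^3 - 11*y^2 + 35*y - 25) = y*(y - 1)*(y^2 - 10*y + 25) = y*(y - 5)*(y - 1)*(y - 5)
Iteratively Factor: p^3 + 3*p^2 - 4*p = (p - 1)*(p^2 + 4*p) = (p - 1)*(p + 4)*(p)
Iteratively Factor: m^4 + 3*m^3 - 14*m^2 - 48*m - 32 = (m + 4)*(m^3 - m^2 - 10*m - 8) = (m + 2)*(m + 4)*(m^2 - 3*m - 4) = (m - 4)*(m + 2)*(m + 4)*(m + 1)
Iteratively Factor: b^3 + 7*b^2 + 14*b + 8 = (b + 4)*(b^2 + 3*b + 2) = (b + 2)*(b + 4)*(b + 1)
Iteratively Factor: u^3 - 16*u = (u + 4)*(u^2 - 4*u) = u*(u + 4)*(u - 4)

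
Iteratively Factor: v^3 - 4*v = (v + 2)*(v^2 - 2*v) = (v - 2)*(v + 2)*(v)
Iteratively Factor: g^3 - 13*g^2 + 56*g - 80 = (g - 4)*(g^2 - 9*g + 20) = (g - 5)*(g - 4)*(g - 4)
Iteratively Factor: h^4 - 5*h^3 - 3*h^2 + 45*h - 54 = (h - 3)*(h^3 - 2*h^2 - 9*h + 18) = (h - 3)^2*(h^2 + h - 6) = (h - 3)^2*(h + 3)*(h - 2)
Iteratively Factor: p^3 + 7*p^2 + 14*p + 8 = (p + 4)*(p^2 + 3*p + 2) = (p + 2)*(p + 4)*(p + 1)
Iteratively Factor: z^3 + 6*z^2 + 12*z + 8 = (z + 2)*(z^2 + 4*z + 4) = (z + 2)^2*(z + 2)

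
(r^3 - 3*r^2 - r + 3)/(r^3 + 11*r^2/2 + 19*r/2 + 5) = 2*(r^2 - 4*r + 3)/(2*r^2 + 9*r + 10)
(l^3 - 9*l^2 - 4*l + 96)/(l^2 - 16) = (l^2 - 5*l - 24)/(l + 4)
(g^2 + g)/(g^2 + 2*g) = (g + 1)/(g + 2)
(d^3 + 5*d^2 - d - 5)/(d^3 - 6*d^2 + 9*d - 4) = (d^2 + 6*d + 5)/(d^2 - 5*d + 4)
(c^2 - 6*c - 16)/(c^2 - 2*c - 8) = (c - 8)/(c - 4)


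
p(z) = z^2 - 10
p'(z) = 2*z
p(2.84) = -1.93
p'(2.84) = 5.68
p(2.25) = -4.94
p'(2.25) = 4.50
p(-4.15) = 7.22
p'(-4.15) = -8.30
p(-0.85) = -9.28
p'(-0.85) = -1.70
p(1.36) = -8.15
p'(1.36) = 2.72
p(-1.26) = -8.41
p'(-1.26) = -2.52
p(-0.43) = -9.82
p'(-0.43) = -0.86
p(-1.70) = -7.11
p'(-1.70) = -3.40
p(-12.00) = 134.00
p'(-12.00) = -24.00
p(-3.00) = -1.00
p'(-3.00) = -6.00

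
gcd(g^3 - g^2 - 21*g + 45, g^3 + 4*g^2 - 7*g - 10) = g + 5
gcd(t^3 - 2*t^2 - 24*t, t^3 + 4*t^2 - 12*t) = t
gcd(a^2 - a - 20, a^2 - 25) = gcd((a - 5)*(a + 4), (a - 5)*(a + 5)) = a - 5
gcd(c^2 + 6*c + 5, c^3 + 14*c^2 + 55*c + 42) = c + 1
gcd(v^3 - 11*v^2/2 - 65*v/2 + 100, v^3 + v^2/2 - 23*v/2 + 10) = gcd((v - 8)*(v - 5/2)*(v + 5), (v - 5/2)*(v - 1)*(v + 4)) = v - 5/2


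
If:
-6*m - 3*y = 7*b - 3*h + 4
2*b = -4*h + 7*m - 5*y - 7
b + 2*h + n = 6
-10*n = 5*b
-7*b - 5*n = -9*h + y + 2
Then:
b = 677/142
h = 1027/568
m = -985/568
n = -677/284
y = -4079/568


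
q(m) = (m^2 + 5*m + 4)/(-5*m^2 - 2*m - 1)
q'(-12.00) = 0.01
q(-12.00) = -0.13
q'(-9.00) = 0.01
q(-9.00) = -0.10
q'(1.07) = 0.89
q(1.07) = -1.18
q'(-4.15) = 0.04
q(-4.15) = -0.01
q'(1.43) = 0.53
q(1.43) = -0.94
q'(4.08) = 0.06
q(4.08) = -0.44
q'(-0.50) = -6.56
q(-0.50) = -1.40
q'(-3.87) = 0.04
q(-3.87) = 0.01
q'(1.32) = 0.61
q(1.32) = -1.00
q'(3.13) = 0.11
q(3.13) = -0.52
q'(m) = (2*m + 5)/(-5*m^2 - 2*m - 1) + (10*m + 2)*(m^2 + 5*m + 4)/(-5*m^2 - 2*m - 1)^2 = (23*m^2 + 38*m + 3)/(25*m^4 + 20*m^3 + 14*m^2 + 4*m + 1)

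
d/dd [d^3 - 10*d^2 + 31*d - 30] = 3*d^2 - 20*d + 31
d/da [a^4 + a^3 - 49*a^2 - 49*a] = 4*a^3 + 3*a^2 - 98*a - 49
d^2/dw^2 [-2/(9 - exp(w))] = 2*(exp(w) + 9)*exp(w)/(exp(w) - 9)^3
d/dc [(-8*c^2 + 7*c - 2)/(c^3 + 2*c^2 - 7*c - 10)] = 2*(4*c^4 - 7*c^3 + 24*c^2 + 84*c - 42)/(c^6 + 4*c^5 - 10*c^4 - 48*c^3 + 9*c^2 + 140*c + 100)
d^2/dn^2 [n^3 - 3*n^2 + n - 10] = 6*n - 6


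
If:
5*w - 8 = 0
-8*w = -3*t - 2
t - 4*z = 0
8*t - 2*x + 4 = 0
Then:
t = 18/5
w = 8/5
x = 82/5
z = 9/10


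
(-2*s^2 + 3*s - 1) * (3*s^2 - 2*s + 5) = -6*s^4 + 13*s^3 - 19*s^2 + 17*s - 5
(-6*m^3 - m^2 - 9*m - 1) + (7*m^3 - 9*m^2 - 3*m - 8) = m^3 - 10*m^2 - 12*m - 9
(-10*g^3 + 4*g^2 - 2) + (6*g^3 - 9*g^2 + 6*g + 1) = -4*g^3 - 5*g^2 + 6*g - 1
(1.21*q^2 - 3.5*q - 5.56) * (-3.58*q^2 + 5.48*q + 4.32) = -4.3318*q^4 + 19.1608*q^3 + 5.952*q^2 - 45.5888*q - 24.0192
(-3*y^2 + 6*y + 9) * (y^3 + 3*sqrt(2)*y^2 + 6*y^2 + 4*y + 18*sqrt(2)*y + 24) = -3*y^5 - 9*sqrt(2)*y^4 - 12*y^4 - 36*sqrt(2)*y^3 + 33*y^3 + 6*y^2 + 135*sqrt(2)*y^2 + 180*y + 162*sqrt(2)*y + 216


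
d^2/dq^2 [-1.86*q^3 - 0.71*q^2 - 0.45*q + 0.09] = -11.16*q - 1.42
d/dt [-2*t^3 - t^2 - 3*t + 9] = -6*t^2 - 2*t - 3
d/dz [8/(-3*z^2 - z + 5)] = 8*(6*z + 1)/(3*z^2 + z - 5)^2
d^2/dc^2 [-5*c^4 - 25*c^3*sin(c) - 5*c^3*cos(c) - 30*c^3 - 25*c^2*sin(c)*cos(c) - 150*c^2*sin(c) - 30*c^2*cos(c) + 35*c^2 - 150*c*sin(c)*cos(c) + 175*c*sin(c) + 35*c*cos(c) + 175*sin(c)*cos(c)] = 25*c^3*sin(c) + 5*c^3*cos(c) + 180*c^2*sin(c) + 50*c^2*sin(2*c) - 120*c^2*cos(c) - 60*c^2 - 205*c*sin(c) + 300*c*sin(2*c) - 665*c*cos(c) - 100*c*cos(2*c) - 180*c - 370*sin(c) - 375*sin(2*c) + 290*cos(c) - 300*cos(2*c) + 70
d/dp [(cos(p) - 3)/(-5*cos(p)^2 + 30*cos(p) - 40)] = (sin(p)^2 + 6*cos(p) - 11)*sin(p)/(5*(cos(p)^2 - 6*cos(p) + 8)^2)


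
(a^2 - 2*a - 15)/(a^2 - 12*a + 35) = (a + 3)/(a - 7)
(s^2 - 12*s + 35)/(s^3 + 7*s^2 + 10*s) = (s^2 - 12*s + 35)/(s*(s^2 + 7*s + 10))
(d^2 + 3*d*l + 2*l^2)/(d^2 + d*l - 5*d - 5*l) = (d + 2*l)/(d - 5)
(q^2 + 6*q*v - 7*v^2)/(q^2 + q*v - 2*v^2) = (q + 7*v)/(q + 2*v)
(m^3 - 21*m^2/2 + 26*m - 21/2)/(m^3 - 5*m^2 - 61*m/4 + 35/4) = 2*(m - 3)/(2*m + 5)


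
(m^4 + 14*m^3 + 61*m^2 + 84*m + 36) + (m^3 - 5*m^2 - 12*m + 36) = m^4 + 15*m^3 + 56*m^2 + 72*m + 72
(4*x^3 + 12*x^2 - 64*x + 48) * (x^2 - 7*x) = 4*x^5 - 16*x^4 - 148*x^3 + 496*x^2 - 336*x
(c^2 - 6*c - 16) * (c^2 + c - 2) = c^4 - 5*c^3 - 24*c^2 - 4*c + 32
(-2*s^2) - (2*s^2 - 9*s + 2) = -4*s^2 + 9*s - 2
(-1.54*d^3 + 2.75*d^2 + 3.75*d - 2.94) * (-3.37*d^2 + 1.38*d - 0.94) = 5.1898*d^5 - 11.3927*d^4 - 7.3949*d^3 + 12.4978*d^2 - 7.5822*d + 2.7636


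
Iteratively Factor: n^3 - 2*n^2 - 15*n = (n - 5)*(n^2 + 3*n) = n*(n - 5)*(n + 3)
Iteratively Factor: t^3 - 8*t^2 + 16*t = (t - 4)*(t^2 - 4*t) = t*(t - 4)*(t - 4)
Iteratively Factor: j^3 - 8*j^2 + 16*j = (j - 4)*(j^2 - 4*j) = j*(j - 4)*(j - 4)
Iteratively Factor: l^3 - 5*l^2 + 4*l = (l - 4)*(l^2 - l) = l*(l - 4)*(l - 1)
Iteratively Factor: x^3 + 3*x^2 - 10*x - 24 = (x + 4)*(x^2 - x - 6) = (x + 2)*(x + 4)*(x - 3)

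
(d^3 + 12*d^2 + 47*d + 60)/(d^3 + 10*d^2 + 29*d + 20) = (d + 3)/(d + 1)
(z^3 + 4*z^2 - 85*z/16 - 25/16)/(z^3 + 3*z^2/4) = (16*z^3 + 64*z^2 - 85*z - 25)/(4*z^2*(4*z + 3))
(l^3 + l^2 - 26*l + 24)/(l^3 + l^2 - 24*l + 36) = (l^2 - 5*l + 4)/(l^2 - 5*l + 6)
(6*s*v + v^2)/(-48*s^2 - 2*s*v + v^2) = -v/(8*s - v)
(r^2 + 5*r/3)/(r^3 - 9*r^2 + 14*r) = (r + 5/3)/(r^2 - 9*r + 14)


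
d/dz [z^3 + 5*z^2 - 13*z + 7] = 3*z^2 + 10*z - 13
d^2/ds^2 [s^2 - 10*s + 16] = 2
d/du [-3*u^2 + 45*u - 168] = 45 - 6*u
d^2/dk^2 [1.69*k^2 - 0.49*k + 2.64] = 3.38000000000000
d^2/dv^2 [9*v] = 0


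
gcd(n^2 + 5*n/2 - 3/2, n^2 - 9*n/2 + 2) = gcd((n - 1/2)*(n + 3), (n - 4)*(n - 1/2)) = n - 1/2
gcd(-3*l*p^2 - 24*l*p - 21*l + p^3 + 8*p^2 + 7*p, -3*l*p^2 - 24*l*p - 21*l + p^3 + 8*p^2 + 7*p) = -3*l*p^2 - 24*l*p - 21*l + p^3 + 8*p^2 + 7*p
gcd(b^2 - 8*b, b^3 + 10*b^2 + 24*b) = b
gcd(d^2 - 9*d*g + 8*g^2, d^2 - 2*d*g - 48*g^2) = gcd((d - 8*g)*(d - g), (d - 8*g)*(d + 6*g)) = d - 8*g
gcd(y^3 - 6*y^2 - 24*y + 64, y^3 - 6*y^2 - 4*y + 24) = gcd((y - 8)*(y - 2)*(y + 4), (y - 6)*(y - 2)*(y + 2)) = y - 2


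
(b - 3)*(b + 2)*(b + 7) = b^3 + 6*b^2 - 13*b - 42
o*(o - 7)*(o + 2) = o^3 - 5*o^2 - 14*o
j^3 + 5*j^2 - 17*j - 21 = (j - 3)*(j + 1)*(j + 7)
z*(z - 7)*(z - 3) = z^3 - 10*z^2 + 21*z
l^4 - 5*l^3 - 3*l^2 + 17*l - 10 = (l - 5)*(l - 1)^2*(l + 2)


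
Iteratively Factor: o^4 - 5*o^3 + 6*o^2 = (o)*(o^3 - 5*o^2 + 6*o) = o^2*(o^2 - 5*o + 6) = o^2*(o - 3)*(o - 2)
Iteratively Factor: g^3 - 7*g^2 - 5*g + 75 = (g - 5)*(g^2 - 2*g - 15) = (g - 5)^2*(g + 3)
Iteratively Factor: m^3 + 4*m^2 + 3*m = (m + 1)*(m^2 + 3*m) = m*(m + 1)*(m + 3)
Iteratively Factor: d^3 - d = (d - 1)*(d^2 + d) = d*(d - 1)*(d + 1)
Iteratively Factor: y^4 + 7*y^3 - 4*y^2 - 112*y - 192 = (y + 3)*(y^3 + 4*y^2 - 16*y - 64) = (y + 3)*(y + 4)*(y^2 - 16) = (y + 3)*(y + 4)^2*(y - 4)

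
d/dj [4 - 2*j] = -2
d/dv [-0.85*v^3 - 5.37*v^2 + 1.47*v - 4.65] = -2.55*v^2 - 10.74*v + 1.47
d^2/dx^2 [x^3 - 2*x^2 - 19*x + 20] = 6*x - 4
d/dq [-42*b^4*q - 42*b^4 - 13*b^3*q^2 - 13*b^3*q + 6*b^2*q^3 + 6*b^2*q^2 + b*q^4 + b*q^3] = b*(-42*b^3 - 26*b^2*q - 13*b^2 + 18*b*q^2 + 12*b*q + 4*q^3 + 3*q^2)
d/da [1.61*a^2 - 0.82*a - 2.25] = 3.22*a - 0.82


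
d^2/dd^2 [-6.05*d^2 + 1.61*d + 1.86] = -12.1000000000000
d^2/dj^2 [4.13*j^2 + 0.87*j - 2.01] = 8.26000000000000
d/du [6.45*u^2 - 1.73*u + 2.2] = 12.9*u - 1.73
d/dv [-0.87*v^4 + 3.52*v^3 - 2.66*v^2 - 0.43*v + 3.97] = -3.48*v^3 + 10.56*v^2 - 5.32*v - 0.43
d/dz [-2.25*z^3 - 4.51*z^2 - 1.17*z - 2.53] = -6.75*z^2 - 9.02*z - 1.17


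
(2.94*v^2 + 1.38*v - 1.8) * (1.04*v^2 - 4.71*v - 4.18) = 3.0576*v^4 - 12.4122*v^3 - 20.661*v^2 + 2.7096*v + 7.524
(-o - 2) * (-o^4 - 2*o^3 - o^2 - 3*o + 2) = o^5 + 4*o^4 + 5*o^3 + 5*o^2 + 4*o - 4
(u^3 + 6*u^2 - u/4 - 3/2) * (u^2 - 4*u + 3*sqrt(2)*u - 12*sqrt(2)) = u^5 + 2*u^4 + 3*sqrt(2)*u^4 - 97*u^3/4 + 6*sqrt(2)*u^3 - 291*sqrt(2)*u^2/4 - u^2/2 - 3*sqrt(2)*u/2 + 6*u + 18*sqrt(2)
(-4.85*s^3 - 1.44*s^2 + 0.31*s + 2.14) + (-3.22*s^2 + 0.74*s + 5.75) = -4.85*s^3 - 4.66*s^2 + 1.05*s + 7.89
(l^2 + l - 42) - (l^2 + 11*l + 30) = -10*l - 72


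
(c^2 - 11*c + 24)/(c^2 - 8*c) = (c - 3)/c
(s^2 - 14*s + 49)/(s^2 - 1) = (s^2 - 14*s + 49)/(s^2 - 1)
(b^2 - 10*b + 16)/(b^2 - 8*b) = (b - 2)/b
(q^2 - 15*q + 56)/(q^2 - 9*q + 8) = (q - 7)/(q - 1)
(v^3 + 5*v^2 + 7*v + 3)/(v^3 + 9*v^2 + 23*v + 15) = (v + 1)/(v + 5)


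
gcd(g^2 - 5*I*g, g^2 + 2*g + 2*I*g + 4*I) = 1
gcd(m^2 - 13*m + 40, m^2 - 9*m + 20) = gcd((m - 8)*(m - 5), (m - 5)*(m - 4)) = m - 5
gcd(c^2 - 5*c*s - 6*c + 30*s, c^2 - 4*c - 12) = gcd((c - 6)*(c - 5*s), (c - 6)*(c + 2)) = c - 6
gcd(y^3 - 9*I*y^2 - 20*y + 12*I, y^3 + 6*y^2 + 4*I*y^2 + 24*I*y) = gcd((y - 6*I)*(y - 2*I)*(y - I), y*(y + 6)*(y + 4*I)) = 1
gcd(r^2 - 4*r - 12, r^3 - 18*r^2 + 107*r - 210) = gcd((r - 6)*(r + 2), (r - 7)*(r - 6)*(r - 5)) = r - 6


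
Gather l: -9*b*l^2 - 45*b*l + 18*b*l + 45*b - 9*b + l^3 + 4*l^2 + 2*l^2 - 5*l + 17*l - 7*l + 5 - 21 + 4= 36*b + l^3 + l^2*(6 - 9*b) + l*(5 - 27*b) - 12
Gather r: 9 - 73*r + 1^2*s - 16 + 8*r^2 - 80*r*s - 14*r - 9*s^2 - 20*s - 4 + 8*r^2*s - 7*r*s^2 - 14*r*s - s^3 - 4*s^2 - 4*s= r^2*(8*s + 8) + r*(-7*s^2 - 94*s - 87) - s^3 - 13*s^2 - 23*s - 11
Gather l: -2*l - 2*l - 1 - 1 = -4*l - 2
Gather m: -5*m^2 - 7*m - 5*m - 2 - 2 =-5*m^2 - 12*m - 4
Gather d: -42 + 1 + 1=-40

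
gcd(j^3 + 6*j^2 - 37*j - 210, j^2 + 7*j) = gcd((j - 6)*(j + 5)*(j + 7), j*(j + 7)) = j + 7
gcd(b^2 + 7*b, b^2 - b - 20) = 1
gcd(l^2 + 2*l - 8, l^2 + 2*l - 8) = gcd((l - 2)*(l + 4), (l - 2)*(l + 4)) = l^2 + 2*l - 8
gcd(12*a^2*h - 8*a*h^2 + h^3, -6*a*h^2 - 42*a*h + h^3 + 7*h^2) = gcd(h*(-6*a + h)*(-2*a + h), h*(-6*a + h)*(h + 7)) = 6*a*h - h^2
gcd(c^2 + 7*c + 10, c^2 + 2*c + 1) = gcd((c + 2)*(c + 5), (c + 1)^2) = 1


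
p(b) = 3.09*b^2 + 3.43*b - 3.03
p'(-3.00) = -15.11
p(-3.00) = 14.49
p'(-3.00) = -15.11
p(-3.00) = 14.49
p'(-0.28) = 1.70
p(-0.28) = -3.75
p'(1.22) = 10.97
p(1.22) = 5.75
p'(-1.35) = -4.91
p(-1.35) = -2.03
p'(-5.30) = -29.32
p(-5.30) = 65.59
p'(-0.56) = -0.03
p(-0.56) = -3.98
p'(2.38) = 18.14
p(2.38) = 22.64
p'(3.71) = 26.36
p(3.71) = 52.23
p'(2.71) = 20.18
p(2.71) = 28.96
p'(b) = 6.18*b + 3.43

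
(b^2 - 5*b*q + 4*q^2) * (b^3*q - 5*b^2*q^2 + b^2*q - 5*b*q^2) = b^5*q - 10*b^4*q^2 + b^4*q + 29*b^3*q^3 - 10*b^3*q^2 - 20*b^2*q^4 + 29*b^2*q^3 - 20*b*q^4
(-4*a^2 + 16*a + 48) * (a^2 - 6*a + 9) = -4*a^4 + 40*a^3 - 84*a^2 - 144*a + 432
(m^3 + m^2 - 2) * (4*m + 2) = 4*m^4 + 6*m^3 + 2*m^2 - 8*m - 4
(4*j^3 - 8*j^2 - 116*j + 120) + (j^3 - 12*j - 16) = 5*j^3 - 8*j^2 - 128*j + 104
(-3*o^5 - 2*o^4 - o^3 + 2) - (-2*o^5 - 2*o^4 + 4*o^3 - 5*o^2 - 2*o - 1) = -o^5 - 5*o^3 + 5*o^2 + 2*o + 3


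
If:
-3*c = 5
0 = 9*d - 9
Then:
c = -5/3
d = 1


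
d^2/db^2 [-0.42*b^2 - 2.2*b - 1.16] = -0.840000000000000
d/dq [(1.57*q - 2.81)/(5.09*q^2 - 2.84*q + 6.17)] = (-7.9913*q^2 + 28.6058*q + 1.7065)/(25.9081*q^4 - 28.9112*q^3 + 70.8762*q^2 - 35.0456*q + 38.0689)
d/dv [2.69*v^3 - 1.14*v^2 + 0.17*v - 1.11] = 8.07*v^2 - 2.28*v + 0.17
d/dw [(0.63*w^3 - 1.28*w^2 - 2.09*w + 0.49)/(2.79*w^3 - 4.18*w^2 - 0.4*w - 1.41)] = (0.937800000000001*w^4 + 11.1582*w^3 - 14.9904*w^2 + 7.706*w + 3.1429)/(7.7841*w^6 - 23.3244*w^5 + 15.2404*w^4 - 4.5238*w^3 + 11.9476*w^2 + 1.128*w + 1.9881)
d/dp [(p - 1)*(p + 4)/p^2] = (8 - 3*p)/p^3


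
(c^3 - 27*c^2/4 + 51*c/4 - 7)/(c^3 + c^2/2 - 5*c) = (4*c^3 - 27*c^2 + 51*c - 28)/(2*c*(2*c^2 + c - 10))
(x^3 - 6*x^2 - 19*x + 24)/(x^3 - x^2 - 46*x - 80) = (x^2 + 2*x - 3)/(x^2 + 7*x + 10)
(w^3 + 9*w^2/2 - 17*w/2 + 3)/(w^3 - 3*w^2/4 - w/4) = 2*(2*w^2 + 11*w - 6)/(w*(4*w + 1))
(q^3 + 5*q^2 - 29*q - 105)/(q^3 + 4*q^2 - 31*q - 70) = (q + 3)/(q + 2)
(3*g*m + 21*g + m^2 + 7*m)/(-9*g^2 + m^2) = (-m - 7)/(3*g - m)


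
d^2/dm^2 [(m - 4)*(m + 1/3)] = 2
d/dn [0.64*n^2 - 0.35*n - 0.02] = 1.28*n - 0.35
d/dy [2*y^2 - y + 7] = 4*y - 1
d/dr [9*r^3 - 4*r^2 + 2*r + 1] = 27*r^2 - 8*r + 2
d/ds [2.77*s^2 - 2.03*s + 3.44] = 5.54*s - 2.03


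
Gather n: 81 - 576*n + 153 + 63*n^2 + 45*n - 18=63*n^2 - 531*n + 216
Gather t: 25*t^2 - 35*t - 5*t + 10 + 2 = 25*t^2 - 40*t + 12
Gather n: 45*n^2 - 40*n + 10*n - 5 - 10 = 45*n^2 - 30*n - 15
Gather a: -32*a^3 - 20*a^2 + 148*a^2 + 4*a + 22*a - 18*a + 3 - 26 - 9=-32*a^3 + 128*a^2 + 8*a - 32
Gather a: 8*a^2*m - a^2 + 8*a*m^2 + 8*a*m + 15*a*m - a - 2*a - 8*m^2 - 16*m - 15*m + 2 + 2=a^2*(8*m - 1) + a*(8*m^2 + 23*m - 3) - 8*m^2 - 31*m + 4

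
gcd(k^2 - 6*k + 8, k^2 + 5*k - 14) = k - 2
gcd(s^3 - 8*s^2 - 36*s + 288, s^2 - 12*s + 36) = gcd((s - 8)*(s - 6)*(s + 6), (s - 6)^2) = s - 6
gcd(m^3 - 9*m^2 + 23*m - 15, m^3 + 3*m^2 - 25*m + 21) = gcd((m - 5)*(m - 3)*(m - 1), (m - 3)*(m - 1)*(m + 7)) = m^2 - 4*m + 3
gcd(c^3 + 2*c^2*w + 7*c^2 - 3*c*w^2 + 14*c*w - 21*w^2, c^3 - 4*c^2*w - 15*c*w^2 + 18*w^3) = -c^2 - 2*c*w + 3*w^2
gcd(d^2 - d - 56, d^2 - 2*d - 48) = d - 8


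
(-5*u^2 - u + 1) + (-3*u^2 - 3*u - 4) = -8*u^2 - 4*u - 3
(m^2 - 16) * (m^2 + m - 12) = m^4 + m^3 - 28*m^2 - 16*m + 192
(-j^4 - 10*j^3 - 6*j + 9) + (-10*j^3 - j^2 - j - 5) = -j^4 - 20*j^3 - j^2 - 7*j + 4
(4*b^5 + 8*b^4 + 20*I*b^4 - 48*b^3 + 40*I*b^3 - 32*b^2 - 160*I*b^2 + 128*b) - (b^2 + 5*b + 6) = 4*b^5 + 8*b^4 + 20*I*b^4 - 48*b^3 + 40*I*b^3 - 33*b^2 - 160*I*b^2 + 123*b - 6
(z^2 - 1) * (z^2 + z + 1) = z^4 + z^3 - z - 1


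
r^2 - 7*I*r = r*(r - 7*I)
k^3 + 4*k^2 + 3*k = k*(k + 1)*(k + 3)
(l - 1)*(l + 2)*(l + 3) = l^3 + 4*l^2 + l - 6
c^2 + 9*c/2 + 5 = (c + 2)*(c + 5/2)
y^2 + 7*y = y*(y + 7)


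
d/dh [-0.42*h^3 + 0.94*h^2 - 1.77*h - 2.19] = -1.26*h^2 + 1.88*h - 1.77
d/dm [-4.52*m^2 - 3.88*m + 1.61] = -9.04*m - 3.88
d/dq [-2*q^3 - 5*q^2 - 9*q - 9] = -6*q^2 - 10*q - 9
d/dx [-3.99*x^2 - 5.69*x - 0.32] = -7.98*x - 5.69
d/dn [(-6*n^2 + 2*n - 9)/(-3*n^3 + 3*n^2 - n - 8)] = (-18*n^4 + 12*n^3 - 81*n^2 + 150*n - 25)/(9*n^6 - 18*n^5 + 15*n^4 + 42*n^3 - 47*n^2 + 16*n + 64)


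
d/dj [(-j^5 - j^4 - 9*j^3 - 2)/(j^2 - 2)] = j*(-3*j^5 - 2*j^4 + j^3 + 8*j^2 + 54*j + 4)/(j^4 - 4*j^2 + 4)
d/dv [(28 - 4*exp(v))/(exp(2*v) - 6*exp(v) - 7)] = 4*exp(v)/(exp(2*v) + 2*exp(v) + 1)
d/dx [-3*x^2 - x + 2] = -6*x - 1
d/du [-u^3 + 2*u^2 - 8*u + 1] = -3*u^2 + 4*u - 8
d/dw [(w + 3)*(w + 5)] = 2*w + 8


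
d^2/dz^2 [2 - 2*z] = 0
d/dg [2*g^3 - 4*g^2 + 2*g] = 6*g^2 - 8*g + 2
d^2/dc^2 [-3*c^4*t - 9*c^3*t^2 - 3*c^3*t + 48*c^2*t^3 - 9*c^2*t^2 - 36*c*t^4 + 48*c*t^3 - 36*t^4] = 6*t*(-6*c^2 - 9*c*t - 3*c + 16*t^2 - 3*t)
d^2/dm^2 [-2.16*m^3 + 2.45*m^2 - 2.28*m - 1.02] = 4.9 - 12.96*m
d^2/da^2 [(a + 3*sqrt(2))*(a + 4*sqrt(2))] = 2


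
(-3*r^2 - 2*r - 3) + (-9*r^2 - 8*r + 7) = -12*r^2 - 10*r + 4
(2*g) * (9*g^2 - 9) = 18*g^3 - 18*g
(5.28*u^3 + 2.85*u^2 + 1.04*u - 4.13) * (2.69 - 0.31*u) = -1.6368*u^4 + 13.3197*u^3 + 7.3441*u^2 + 4.0779*u - 11.1097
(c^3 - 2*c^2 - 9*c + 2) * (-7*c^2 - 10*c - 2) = -7*c^5 + 4*c^4 + 81*c^3 + 80*c^2 - 2*c - 4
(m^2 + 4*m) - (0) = m^2 + 4*m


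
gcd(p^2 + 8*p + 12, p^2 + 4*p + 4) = p + 2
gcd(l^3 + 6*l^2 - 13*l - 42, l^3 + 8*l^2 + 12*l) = l + 2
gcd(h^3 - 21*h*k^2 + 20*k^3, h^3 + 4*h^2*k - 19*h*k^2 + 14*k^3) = h - k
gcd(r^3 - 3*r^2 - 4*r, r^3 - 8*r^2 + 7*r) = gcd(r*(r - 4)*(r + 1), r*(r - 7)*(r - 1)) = r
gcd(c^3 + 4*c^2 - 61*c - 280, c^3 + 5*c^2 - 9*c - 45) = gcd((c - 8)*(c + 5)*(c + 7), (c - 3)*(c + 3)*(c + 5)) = c + 5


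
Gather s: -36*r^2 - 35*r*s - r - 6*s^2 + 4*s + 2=-36*r^2 - r - 6*s^2 + s*(4 - 35*r) + 2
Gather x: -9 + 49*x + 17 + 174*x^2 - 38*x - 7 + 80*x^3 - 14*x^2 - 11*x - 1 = 80*x^3 + 160*x^2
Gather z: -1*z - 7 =-z - 7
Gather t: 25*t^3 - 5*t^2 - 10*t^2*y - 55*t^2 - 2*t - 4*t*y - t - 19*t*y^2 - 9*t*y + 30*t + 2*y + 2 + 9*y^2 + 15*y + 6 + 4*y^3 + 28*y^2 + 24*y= 25*t^3 + t^2*(-10*y - 60) + t*(-19*y^2 - 13*y + 27) + 4*y^3 + 37*y^2 + 41*y + 8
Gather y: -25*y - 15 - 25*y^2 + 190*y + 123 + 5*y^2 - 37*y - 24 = -20*y^2 + 128*y + 84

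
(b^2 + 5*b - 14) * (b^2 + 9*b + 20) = b^4 + 14*b^3 + 51*b^2 - 26*b - 280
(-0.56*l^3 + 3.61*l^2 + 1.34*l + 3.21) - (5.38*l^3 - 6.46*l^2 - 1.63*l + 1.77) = -5.94*l^3 + 10.07*l^2 + 2.97*l + 1.44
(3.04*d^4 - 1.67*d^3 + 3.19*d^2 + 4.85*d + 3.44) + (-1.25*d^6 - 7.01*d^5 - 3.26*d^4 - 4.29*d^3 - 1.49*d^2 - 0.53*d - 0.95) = -1.25*d^6 - 7.01*d^5 - 0.22*d^4 - 5.96*d^3 + 1.7*d^2 + 4.32*d + 2.49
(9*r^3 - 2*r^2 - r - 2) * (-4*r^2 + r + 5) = -36*r^5 + 17*r^4 + 47*r^3 - 3*r^2 - 7*r - 10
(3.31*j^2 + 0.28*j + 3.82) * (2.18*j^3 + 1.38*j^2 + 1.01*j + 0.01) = 7.2158*j^5 + 5.1782*j^4 + 12.0571*j^3 + 5.5875*j^2 + 3.861*j + 0.0382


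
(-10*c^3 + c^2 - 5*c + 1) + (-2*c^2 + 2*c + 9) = -10*c^3 - c^2 - 3*c + 10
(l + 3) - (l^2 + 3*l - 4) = -l^2 - 2*l + 7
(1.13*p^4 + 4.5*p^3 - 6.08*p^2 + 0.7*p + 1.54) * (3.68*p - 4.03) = 4.1584*p^5 + 12.0061*p^4 - 40.5094*p^3 + 27.0784*p^2 + 2.8462*p - 6.2062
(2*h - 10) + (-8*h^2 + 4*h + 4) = -8*h^2 + 6*h - 6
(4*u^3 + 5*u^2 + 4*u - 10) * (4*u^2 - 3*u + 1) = 16*u^5 + 8*u^4 + 5*u^3 - 47*u^2 + 34*u - 10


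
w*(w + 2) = w^2 + 2*w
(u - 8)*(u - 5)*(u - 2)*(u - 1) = u^4 - 16*u^3 + 81*u^2 - 146*u + 80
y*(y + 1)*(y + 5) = y^3 + 6*y^2 + 5*y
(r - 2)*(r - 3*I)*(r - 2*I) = r^3 - 2*r^2 - 5*I*r^2 - 6*r + 10*I*r + 12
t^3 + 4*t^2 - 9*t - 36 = (t - 3)*(t + 3)*(t + 4)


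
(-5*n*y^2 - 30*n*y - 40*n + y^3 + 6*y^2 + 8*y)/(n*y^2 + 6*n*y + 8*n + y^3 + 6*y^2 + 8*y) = (-5*n + y)/(n + y)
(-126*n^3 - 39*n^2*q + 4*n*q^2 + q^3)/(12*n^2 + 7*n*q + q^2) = (-42*n^2 + n*q + q^2)/(4*n + q)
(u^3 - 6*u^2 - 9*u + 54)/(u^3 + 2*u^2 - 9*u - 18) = (u - 6)/(u + 2)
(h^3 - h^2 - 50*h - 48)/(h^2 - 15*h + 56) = (h^2 + 7*h + 6)/(h - 7)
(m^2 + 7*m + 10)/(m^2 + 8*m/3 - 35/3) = 3*(m + 2)/(3*m - 7)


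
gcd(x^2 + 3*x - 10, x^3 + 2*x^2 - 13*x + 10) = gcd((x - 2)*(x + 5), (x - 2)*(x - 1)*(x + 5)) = x^2 + 3*x - 10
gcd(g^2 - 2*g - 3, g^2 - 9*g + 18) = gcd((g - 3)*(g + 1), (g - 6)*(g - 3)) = g - 3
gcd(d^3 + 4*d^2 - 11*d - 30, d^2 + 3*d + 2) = d + 2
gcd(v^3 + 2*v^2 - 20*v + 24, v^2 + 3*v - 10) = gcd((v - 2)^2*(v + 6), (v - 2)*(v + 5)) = v - 2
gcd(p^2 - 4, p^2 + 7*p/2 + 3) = p + 2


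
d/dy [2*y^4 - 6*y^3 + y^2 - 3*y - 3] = 8*y^3 - 18*y^2 + 2*y - 3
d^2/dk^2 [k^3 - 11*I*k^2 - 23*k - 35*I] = 6*k - 22*I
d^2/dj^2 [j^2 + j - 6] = 2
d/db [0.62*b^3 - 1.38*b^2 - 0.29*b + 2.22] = 1.86*b^2 - 2.76*b - 0.29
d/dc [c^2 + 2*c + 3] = 2*c + 2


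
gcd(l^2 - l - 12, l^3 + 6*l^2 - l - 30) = l + 3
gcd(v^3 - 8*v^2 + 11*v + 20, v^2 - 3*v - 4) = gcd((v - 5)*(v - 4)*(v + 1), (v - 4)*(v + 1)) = v^2 - 3*v - 4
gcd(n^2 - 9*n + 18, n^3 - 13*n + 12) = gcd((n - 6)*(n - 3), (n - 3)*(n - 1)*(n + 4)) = n - 3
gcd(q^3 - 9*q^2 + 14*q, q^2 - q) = q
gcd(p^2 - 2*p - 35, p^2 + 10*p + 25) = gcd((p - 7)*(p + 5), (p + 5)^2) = p + 5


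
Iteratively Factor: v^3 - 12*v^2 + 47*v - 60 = (v - 3)*(v^2 - 9*v + 20) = (v - 5)*(v - 3)*(v - 4)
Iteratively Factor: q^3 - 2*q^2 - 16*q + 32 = (q - 4)*(q^2 + 2*q - 8) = (q - 4)*(q - 2)*(q + 4)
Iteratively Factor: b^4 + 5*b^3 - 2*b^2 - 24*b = (b)*(b^3 + 5*b^2 - 2*b - 24) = b*(b + 4)*(b^2 + b - 6) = b*(b - 2)*(b + 4)*(b + 3)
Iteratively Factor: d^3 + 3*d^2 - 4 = (d - 1)*(d^2 + 4*d + 4) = (d - 1)*(d + 2)*(d + 2)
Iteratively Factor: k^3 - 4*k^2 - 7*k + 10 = (k - 1)*(k^2 - 3*k - 10) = (k - 1)*(k + 2)*(k - 5)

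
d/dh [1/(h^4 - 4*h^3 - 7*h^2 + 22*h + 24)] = 2*(-2*h^3 + 6*h^2 + 7*h - 11)/(h^4 - 4*h^3 - 7*h^2 + 22*h + 24)^2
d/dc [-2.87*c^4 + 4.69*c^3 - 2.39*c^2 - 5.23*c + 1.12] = -11.48*c^3 + 14.07*c^2 - 4.78*c - 5.23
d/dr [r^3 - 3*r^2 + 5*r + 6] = 3*r^2 - 6*r + 5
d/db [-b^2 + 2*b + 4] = 2 - 2*b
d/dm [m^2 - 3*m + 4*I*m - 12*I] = 2*m - 3 + 4*I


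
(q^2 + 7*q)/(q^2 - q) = (q + 7)/(q - 1)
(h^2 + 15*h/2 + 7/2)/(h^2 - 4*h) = (2*h^2 + 15*h + 7)/(2*h*(h - 4))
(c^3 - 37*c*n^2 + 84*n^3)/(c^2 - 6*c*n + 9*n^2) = (c^2 + 3*c*n - 28*n^2)/(c - 3*n)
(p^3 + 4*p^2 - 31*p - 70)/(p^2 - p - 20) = (p^2 + 9*p + 14)/(p + 4)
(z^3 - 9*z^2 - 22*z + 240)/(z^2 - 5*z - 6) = (z^2 - 3*z - 40)/(z + 1)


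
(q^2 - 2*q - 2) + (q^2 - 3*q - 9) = 2*q^2 - 5*q - 11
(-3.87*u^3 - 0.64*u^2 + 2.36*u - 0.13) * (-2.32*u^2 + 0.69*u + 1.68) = 8.9784*u^5 - 1.1855*u^4 - 12.4184*u^3 + 0.8548*u^2 + 3.8751*u - 0.2184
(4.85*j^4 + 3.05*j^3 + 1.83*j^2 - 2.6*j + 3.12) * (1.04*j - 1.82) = 5.044*j^5 - 5.655*j^4 - 3.6478*j^3 - 6.0346*j^2 + 7.9768*j - 5.6784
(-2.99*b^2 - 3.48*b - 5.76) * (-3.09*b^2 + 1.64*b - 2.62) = 9.2391*b^4 + 5.8496*b^3 + 19.925*b^2 - 0.328799999999999*b + 15.0912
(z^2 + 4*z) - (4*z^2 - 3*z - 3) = -3*z^2 + 7*z + 3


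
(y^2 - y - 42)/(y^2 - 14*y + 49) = (y + 6)/(y - 7)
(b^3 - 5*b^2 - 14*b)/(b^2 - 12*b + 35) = b*(b + 2)/(b - 5)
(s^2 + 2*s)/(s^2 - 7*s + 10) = s*(s + 2)/(s^2 - 7*s + 10)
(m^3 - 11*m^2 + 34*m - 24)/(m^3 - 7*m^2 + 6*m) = (m - 4)/m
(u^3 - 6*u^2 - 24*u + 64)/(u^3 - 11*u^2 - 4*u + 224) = (u - 2)/(u - 7)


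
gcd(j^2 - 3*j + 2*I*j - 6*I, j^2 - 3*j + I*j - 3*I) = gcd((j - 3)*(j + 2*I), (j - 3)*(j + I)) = j - 3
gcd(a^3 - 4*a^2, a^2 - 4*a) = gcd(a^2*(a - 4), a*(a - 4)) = a^2 - 4*a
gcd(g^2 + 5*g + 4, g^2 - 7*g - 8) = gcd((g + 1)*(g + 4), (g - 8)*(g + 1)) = g + 1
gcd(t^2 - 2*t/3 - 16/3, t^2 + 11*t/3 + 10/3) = t + 2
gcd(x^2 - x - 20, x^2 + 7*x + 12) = x + 4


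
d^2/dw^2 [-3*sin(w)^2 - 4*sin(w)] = 4*sin(w) - 6*cos(2*w)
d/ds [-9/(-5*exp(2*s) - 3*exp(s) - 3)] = (-90*exp(s) - 27)*exp(s)/(5*exp(2*s) + 3*exp(s) + 3)^2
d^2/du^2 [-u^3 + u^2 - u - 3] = 2 - 6*u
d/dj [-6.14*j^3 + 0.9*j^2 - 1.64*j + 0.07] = -18.42*j^2 + 1.8*j - 1.64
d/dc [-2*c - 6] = -2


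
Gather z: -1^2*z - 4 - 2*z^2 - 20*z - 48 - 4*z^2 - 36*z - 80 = -6*z^2 - 57*z - 132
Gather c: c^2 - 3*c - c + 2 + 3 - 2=c^2 - 4*c + 3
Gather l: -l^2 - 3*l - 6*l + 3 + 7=-l^2 - 9*l + 10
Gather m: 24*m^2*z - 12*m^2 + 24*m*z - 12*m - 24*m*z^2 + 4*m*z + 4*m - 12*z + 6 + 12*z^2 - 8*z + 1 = m^2*(24*z - 12) + m*(-24*z^2 + 28*z - 8) + 12*z^2 - 20*z + 7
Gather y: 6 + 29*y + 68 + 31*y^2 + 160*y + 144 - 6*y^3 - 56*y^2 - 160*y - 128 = -6*y^3 - 25*y^2 + 29*y + 90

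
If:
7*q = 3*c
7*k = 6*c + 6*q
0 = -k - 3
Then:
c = -49/20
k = -3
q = -21/20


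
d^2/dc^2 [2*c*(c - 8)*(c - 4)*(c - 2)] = 24*c^2 - 168*c + 224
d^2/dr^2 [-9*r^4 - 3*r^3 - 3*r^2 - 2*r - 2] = -108*r^2 - 18*r - 6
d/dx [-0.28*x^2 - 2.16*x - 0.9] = -0.56*x - 2.16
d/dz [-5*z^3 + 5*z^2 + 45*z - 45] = -15*z^2 + 10*z + 45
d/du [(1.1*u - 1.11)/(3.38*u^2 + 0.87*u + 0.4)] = (-3.718*u^2 + 7.5036*u + 1.4057)/(11.4244*u^4 + 5.8812*u^3 + 3.4609*u^2 + 0.696*u + 0.16)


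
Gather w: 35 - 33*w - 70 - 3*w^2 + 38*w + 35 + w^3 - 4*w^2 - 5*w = w^3 - 7*w^2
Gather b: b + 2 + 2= b + 4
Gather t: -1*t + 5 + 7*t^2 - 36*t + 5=7*t^2 - 37*t + 10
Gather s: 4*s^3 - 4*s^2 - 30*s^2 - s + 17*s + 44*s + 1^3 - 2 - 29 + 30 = 4*s^3 - 34*s^2 + 60*s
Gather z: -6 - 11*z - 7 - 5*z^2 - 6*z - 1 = -5*z^2 - 17*z - 14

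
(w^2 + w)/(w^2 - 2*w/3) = 3*(w + 1)/(3*w - 2)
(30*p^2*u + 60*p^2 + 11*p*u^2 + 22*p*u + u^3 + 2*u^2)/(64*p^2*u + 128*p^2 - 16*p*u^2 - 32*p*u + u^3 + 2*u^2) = (30*p^2 + 11*p*u + u^2)/(64*p^2 - 16*p*u + u^2)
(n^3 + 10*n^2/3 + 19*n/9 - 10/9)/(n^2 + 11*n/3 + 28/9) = (9*n^3 + 30*n^2 + 19*n - 10)/(9*n^2 + 33*n + 28)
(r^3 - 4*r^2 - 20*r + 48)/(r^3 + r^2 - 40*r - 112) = (r^2 - 8*r + 12)/(r^2 - 3*r - 28)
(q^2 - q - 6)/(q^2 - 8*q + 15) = (q + 2)/(q - 5)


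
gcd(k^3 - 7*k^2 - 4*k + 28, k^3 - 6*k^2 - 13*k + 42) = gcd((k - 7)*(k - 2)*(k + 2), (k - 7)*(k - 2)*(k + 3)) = k^2 - 9*k + 14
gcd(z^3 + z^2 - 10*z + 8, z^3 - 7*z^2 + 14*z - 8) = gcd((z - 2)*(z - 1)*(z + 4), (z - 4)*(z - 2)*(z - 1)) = z^2 - 3*z + 2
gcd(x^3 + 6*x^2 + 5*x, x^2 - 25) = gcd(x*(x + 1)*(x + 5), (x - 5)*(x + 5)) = x + 5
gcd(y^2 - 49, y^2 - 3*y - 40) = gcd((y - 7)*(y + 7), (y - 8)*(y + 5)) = 1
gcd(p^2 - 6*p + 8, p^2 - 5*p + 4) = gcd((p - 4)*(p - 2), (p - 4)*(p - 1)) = p - 4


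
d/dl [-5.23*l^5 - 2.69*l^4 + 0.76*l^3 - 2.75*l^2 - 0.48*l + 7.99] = -26.15*l^4 - 10.76*l^3 + 2.28*l^2 - 5.5*l - 0.48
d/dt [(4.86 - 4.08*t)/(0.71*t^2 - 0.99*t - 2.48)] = (2.8968*t^2 - 6.9012*t + 14.9298)/(0.5041*t^4 - 1.4058*t^3 - 2.5415*t^2 + 4.9104*t + 6.1504)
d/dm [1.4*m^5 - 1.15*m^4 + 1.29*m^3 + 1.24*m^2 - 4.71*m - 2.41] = 7.0*m^4 - 4.6*m^3 + 3.87*m^2 + 2.48*m - 4.71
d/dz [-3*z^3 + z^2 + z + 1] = -9*z^2 + 2*z + 1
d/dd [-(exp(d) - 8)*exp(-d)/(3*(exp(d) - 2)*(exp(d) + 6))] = 2*(exp(3*d) - 10*exp(2*d) - 32*exp(d) + 48)*exp(-d)/(3*(exp(4*d) + 8*exp(3*d) - 8*exp(2*d) - 96*exp(d) + 144))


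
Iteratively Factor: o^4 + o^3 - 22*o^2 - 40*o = (o)*(o^3 + o^2 - 22*o - 40) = o*(o + 4)*(o^2 - 3*o - 10) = o*(o + 2)*(o + 4)*(o - 5)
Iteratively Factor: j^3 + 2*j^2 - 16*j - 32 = (j + 2)*(j^2 - 16) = (j - 4)*(j + 2)*(j + 4)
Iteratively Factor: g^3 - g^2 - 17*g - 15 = (g - 5)*(g^2 + 4*g + 3) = (g - 5)*(g + 1)*(g + 3)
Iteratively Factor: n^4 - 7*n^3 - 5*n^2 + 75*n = (n)*(n^3 - 7*n^2 - 5*n + 75) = n*(n + 3)*(n^2 - 10*n + 25) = n*(n - 5)*(n + 3)*(n - 5)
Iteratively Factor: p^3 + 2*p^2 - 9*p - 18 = (p + 3)*(p^2 - p - 6) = (p + 2)*(p + 3)*(p - 3)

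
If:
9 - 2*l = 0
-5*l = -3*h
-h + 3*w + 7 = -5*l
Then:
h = 15/2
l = 9/2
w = -22/3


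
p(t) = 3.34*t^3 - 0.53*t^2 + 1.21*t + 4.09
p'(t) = 10.02*t^2 - 1.06*t + 1.21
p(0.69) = 5.77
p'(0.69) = 5.25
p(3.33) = 125.58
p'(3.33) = 108.79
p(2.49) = 55.38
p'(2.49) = 60.70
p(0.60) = 5.35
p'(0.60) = 4.18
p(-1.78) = -18.58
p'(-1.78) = 34.84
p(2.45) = 52.99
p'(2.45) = 58.76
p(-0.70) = 1.84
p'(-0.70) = 6.86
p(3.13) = 105.10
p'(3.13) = 96.06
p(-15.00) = -11405.81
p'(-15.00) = 2271.61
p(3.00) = 93.13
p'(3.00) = 88.21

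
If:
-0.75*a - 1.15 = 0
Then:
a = -1.53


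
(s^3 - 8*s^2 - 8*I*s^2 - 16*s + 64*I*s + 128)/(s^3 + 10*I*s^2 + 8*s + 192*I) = (s^2 - 4*s*(2 + I) + 32*I)/(s^2 + 14*I*s - 48)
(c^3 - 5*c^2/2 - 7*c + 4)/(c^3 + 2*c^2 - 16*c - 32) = (c - 1/2)/(c + 4)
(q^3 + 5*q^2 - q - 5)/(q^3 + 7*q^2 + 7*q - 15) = (q + 1)/(q + 3)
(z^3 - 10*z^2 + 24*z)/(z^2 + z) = (z^2 - 10*z + 24)/(z + 1)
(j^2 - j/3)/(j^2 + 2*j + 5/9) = 3*j*(3*j - 1)/(9*j^2 + 18*j + 5)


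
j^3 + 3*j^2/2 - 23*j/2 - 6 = (j - 3)*(j + 1/2)*(j + 4)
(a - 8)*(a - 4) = a^2 - 12*a + 32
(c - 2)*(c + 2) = c^2 - 4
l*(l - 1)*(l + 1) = l^3 - l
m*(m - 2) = m^2 - 2*m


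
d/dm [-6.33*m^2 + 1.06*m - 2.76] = 1.06 - 12.66*m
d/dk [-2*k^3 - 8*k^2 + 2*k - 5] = -6*k^2 - 16*k + 2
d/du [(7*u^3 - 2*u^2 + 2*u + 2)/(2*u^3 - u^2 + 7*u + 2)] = (-3*u^4 + 90*u^3 + 18*u^2 - 4*u - 10)/(4*u^6 - 4*u^5 + 29*u^4 - 6*u^3 + 45*u^2 + 28*u + 4)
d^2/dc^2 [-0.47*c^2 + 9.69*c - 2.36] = -0.940000000000000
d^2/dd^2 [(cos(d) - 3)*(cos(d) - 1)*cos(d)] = -15*cos(d)/4 + 8*cos(2*d) - 9*cos(3*d)/4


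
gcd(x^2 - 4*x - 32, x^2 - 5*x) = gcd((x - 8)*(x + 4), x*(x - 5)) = 1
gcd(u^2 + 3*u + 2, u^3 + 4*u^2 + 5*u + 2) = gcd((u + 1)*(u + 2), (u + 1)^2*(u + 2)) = u^2 + 3*u + 2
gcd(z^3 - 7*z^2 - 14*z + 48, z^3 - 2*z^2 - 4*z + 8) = z - 2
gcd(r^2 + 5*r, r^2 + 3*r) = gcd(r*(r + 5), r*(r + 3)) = r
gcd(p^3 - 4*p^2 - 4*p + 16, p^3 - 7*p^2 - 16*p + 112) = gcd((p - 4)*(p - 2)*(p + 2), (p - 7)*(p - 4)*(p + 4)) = p - 4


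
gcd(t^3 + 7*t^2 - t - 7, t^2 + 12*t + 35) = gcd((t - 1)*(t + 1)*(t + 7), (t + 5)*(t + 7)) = t + 7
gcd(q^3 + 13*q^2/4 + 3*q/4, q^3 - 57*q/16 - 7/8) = q + 1/4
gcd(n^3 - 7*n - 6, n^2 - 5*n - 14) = n + 2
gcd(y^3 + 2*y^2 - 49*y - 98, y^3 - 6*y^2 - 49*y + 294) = y^2 - 49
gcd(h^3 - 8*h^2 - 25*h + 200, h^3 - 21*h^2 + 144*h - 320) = h^2 - 13*h + 40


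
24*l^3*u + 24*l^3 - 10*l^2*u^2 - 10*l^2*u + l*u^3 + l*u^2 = (-6*l + u)*(-4*l + u)*(l*u + l)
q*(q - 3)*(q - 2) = q^3 - 5*q^2 + 6*q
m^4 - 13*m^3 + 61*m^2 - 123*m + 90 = (m - 5)*(m - 3)^2*(m - 2)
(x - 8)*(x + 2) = x^2 - 6*x - 16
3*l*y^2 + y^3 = y^2*(3*l + y)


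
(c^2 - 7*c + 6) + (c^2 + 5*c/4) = 2*c^2 - 23*c/4 + 6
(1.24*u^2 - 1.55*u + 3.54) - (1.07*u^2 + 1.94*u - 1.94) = 0.17*u^2 - 3.49*u + 5.48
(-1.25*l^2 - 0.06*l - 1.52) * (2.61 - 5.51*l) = 6.8875*l^3 - 2.9319*l^2 + 8.2186*l - 3.9672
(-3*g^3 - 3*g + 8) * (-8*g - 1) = 24*g^4 + 3*g^3 + 24*g^2 - 61*g - 8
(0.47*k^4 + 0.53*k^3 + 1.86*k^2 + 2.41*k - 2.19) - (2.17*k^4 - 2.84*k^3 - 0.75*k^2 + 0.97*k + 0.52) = -1.7*k^4 + 3.37*k^3 + 2.61*k^2 + 1.44*k - 2.71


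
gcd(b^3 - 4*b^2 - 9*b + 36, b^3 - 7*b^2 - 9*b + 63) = b^2 - 9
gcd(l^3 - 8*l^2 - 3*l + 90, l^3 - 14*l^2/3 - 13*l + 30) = l^2 - 3*l - 18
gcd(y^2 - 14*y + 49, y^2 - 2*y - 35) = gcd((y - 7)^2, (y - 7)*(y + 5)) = y - 7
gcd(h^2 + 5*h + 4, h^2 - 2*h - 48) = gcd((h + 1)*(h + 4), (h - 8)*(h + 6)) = 1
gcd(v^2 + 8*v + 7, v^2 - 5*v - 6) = v + 1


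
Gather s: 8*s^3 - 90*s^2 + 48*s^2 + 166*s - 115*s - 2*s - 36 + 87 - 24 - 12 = 8*s^3 - 42*s^2 + 49*s + 15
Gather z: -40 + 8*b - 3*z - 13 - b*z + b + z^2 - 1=9*b + z^2 + z*(-b - 3) - 54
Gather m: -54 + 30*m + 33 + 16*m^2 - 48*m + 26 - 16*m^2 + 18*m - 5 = 0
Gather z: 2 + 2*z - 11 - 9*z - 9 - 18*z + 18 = -25*z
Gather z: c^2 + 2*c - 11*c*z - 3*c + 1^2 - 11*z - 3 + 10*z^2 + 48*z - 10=c^2 - c + 10*z^2 + z*(37 - 11*c) - 12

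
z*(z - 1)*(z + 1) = z^3 - z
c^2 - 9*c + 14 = (c - 7)*(c - 2)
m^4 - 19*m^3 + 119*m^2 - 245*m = m*(m - 7)^2*(m - 5)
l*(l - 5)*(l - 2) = l^3 - 7*l^2 + 10*l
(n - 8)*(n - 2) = n^2 - 10*n + 16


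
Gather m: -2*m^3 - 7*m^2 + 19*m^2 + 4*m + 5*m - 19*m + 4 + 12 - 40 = -2*m^3 + 12*m^2 - 10*m - 24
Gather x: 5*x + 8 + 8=5*x + 16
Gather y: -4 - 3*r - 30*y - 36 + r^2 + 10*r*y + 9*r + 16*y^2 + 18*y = r^2 + 6*r + 16*y^2 + y*(10*r - 12) - 40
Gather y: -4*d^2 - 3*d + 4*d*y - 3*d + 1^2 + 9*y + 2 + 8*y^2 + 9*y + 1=-4*d^2 - 6*d + 8*y^2 + y*(4*d + 18) + 4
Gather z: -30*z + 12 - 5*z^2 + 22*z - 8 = -5*z^2 - 8*z + 4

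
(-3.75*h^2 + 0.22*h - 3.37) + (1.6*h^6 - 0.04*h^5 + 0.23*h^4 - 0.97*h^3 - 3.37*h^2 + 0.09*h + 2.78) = 1.6*h^6 - 0.04*h^5 + 0.23*h^4 - 0.97*h^3 - 7.12*h^2 + 0.31*h - 0.59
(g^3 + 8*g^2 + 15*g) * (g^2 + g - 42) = g^5 + 9*g^4 - 19*g^3 - 321*g^2 - 630*g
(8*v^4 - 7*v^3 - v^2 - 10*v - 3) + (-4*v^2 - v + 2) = 8*v^4 - 7*v^3 - 5*v^2 - 11*v - 1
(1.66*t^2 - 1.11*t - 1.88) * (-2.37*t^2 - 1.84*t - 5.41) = -3.9342*t^4 - 0.423699999999999*t^3 - 2.4826*t^2 + 9.4643*t + 10.1708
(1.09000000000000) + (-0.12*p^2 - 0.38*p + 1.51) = -0.12*p^2 - 0.38*p + 2.6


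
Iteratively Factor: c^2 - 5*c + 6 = (c - 2)*(c - 3)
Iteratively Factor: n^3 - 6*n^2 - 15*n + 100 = (n + 4)*(n^2 - 10*n + 25) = (n - 5)*(n + 4)*(n - 5)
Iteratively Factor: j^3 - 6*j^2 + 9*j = (j)*(j^2 - 6*j + 9) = j*(j - 3)*(j - 3)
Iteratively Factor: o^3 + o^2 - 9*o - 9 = (o + 1)*(o^2 - 9) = (o + 1)*(o + 3)*(o - 3)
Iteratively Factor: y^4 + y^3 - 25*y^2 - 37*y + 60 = (y - 5)*(y^3 + 6*y^2 + 5*y - 12) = (y - 5)*(y + 4)*(y^2 + 2*y - 3) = (y - 5)*(y + 3)*(y + 4)*(y - 1)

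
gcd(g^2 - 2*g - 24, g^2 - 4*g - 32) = g + 4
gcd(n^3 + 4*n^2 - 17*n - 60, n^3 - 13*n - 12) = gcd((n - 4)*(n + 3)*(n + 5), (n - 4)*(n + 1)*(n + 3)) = n^2 - n - 12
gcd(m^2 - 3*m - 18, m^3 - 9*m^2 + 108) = m^2 - 3*m - 18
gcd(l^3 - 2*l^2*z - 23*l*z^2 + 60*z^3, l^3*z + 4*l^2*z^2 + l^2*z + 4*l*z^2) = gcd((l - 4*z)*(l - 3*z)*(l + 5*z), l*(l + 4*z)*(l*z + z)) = 1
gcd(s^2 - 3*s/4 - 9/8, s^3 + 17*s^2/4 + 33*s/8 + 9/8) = s + 3/4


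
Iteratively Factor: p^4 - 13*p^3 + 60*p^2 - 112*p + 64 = (p - 4)*(p^3 - 9*p^2 + 24*p - 16) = (p - 4)*(p - 1)*(p^2 - 8*p + 16) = (p - 4)^2*(p - 1)*(p - 4)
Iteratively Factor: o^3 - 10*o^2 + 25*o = (o - 5)*(o^2 - 5*o) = o*(o - 5)*(o - 5)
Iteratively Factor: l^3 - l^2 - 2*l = (l - 2)*(l^2 + l) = (l - 2)*(l + 1)*(l)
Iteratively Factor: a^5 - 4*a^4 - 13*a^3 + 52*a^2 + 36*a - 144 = (a - 3)*(a^4 - a^3 - 16*a^2 + 4*a + 48) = (a - 4)*(a - 3)*(a^3 + 3*a^2 - 4*a - 12) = (a - 4)*(a - 3)*(a + 2)*(a^2 + a - 6) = (a - 4)*(a - 3)*(a + 2)*(a + 3)*(a - 2)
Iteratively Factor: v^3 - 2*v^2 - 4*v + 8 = (v + 2)*(v^2 - 4*v + 4) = (v - 2)*(v + 2)*(v - 2)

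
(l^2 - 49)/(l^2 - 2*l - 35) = (l + 7)/(l + 5)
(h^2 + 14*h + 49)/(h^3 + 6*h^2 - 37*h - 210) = (h + 7)/(h^2 - h - 30)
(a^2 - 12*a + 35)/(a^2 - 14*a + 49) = (a - 5)/(a - 7)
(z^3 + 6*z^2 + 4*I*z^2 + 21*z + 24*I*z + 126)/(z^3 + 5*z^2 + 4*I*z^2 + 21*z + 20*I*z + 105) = (z + 6)/(z + 5)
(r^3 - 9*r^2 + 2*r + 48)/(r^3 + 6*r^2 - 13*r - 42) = (r - 8)/(r + 7)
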